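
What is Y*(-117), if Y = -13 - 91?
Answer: 12168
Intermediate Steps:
Y = -104
Y*(-117) = -104*(-117) = 12168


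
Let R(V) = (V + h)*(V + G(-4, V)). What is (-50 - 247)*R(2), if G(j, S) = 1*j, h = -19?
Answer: -10098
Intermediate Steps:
G(j, S) = j
R(V) = (-19 + V)*(-4 + V) (R(V) = (V - 19)*(V - 4) = (-19 + V)*(-4 + V))
(-50 - 247)*R(2) = (-50 - 247)*(76 + 2² - 23*2) = -297*(76 + 4 - 46) = -297*34 = -10098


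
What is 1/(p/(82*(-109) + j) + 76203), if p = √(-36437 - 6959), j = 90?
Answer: 1491428046528/113651291429584033 + 4424*I*√10849/113651291429584033 ≈ 1.3123e-5 + 4.0545e-12*I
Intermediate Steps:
p = 2*I*√10849 (p = √(-43396) = 2*I*√10849 ≈ 208.32*I)
1/(p/(82*(-109) + j) + 76203) = 1/((2*I*√10849)/(82*(-109) + 90) + 76203) = 1/((2*I*√10849)/(-8938 + 90) + 76203) = 1/((2*I*√10849)/(-8848) + 76203) = 1/((2*I*√10849)*(-1/8848) + 76203) = 1/(-I*√10849/4424 + 76203) = 1/(76203 - I*√10849/4424)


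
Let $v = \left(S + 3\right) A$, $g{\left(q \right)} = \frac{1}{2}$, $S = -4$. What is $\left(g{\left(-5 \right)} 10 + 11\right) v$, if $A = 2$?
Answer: $-32$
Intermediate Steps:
$g{\left(q \right)} = \frac{1}{2}$
$v = -2$ ($v = \left(-4 + 3\right) 2 = \left(-1\right) 2 = -2$)
$\left(g{\left(-5 \right)} 10 + 11\right) v = \left(\frac{1}{2} \cdot 10 + 11\right) \left(-2\right) = \left(5 + 11\right) \left(-2\right) = 16 \left(-2\right) = -32$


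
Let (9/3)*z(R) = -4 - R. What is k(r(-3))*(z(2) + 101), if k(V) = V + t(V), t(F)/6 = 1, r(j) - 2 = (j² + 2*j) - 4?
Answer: 693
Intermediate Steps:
r(j) = -2 + j² + 2*j (r(j) = 2 + ((j² + 2*j) - 4) = 2 + (-4 + j² + 2*j) = -2 + j² + 2*j)
t(F) = 6 (t(F) = 6*1 = 6)
z(R) = -4/3 - R/3 (z(R) = (-4 - R)/3 = -4/3 - R/3)
k(V) = 6 + V (k(V) = V + 6 = 6 + V)
k(r(-3))*(z(2) + 101) = (6 + (-2 + (-3)² + 2*(-3)))*((-4/3 - ⅓*2) + 101) = (6 + (-2 + 9 - 6))*((-4/3 - ⅔) + 101) = (6 + 1)*(-2 + 101) = 7*99 = 693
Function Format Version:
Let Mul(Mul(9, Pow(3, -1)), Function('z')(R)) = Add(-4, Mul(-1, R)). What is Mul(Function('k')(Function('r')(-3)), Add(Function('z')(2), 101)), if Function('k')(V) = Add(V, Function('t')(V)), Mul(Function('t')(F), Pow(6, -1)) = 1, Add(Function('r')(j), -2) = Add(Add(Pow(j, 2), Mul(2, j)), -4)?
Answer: 693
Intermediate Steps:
Function('r')(j) = Add(-2, Pow(j, 2), Mul(2, j)) (Function('r')(j) = Add(2, Add(Add(Pow(j, 2), Mul(2, j)), -4)) = Add(2, Add(-4, Pow(j, 2), Mul(2, j))) = Add(-2, Pow(j, 2), Mul(2, j)))
Function('t')(F) = 6 (Function('t')(F) = Mul(6, 1) = 6)
Function('z')(R) = Add(Rational(-4, 3), Mul(Rational(-1, 3), R)) (Function('z')(R) = Mul(Rational(1, 3), Add(-4, Mul(-1, R))) = Add(Rational(-4, 3), Mul(Rational(-1, 3), R)))
Function('k')(V) = Add(6, V) (Function('k')(V) = Add(V, 6) = Add(6, V))
Mul(Function('k')(Function('r')(-3)), Add(Function('z')(2), 101)) = Mul(Add(6, Add(-2, Pow(-3, 2), Mul(2, -3))), Add(Add(Rational(-4, 3), Mul(Rational(-1, 3), 2)), 101)) = Mul(Add(6, Add(-2, 9, -6)), Add(Add(Rational(-4, 3), Rational(-2, 3)), 101)) = Mul(Add(6, 1), Add(-2, 101)) = Mul(7, 99) = 693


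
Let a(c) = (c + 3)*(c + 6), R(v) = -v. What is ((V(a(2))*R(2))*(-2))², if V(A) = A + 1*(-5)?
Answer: 19600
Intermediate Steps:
a(c) = (3 + c)*(6 + c)
V(A) = -5 + A (V(A) = A - 5 = -5 + A)
((V(a(2))*R(2))*(-2))² = (((-5 + (18 + 2² + 9*2))*(-1*2))*(-2))² = (((-5 + (18 + 4 + 18))*(-2))*(-2))² = (((-5 + 40)*(-2))*(-2))² = ((35*(-2))*(-2))² = (-70*(-2))² = 140² = 19600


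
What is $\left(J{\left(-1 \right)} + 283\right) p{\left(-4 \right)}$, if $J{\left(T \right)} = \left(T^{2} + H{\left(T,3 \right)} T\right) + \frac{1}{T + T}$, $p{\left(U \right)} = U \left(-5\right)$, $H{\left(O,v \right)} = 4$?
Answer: $5590$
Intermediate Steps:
$p{\left(U \right)} = - 5 U$
$J{\left(T \right)} = T^{2} + \frac{1}{2 T} + 4 T$ ($J{\left(T \right)} = \left(T^{2} + 4 T\right) + \frac{1}{T + T} = \left(T^{2} + 4 T\right) + \frac{1}{2 T} = T^{2} + \frac{1}{2 T} + 4 T$)
$\left(J{\left(-1 \right)} + 283\right) p{\left(-4 \right)} = \left(\left(\left(-1\right)^{2} + \frac{1}{2 \left(-1\right)} + 4 \left(-1\right)\right) + 283\right) \left(\left(-5\right) \left(-4\right)\right) = \left(\left(1 + \frac{1}{2} \left(-1\right) - 4\right) + 283\right) 20 = \left(\left(1 - \frac{1}{2} - 4\right) + 283\right) 20 = \left(- \frac{7}{2} + 283\right) 20 = \frac{559}{2} \cdot 20 = 5590$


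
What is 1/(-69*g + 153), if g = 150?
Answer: -1/10197 ≈ -9.8068e-5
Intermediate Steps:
1/(-69*g + 153) = 1/(-69*150 + 153) = 1/(-10350 + 153) = 1/(-10197) = -1/10197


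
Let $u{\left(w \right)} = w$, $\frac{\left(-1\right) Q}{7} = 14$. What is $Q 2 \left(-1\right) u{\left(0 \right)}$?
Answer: $0$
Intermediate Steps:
$Q = -98$ ($Q = \left(-7\right) 14 = -98$)
$Q 2 \left(-1\right) u{\left(0 \right)} = - 98 \cdot 2 \left(-1\right) 0 = \left(-98\right) \left(-2\right) 0 = 196 \cdot 0 = 0$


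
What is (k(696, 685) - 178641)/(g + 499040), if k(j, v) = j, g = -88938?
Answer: -177945/410102 ≈ -0.43390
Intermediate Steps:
(k(696, 685) - 178641)/(g + 499040) = (696 - 178641)/(-88938 + 499040) = -177945/410102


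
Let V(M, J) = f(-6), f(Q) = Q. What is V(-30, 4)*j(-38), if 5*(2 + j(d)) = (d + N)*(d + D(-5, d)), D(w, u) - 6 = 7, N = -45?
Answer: -2478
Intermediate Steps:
D(w, u) = 13 (D(w, u) = 6 + 7 = 13)
V(M, J) = -6
j(d) = -2 + (-45 + d)*(13 + d)/5 (j(d) = -2 + ((d - 45)*(d + 13))/5 = -2 + ((-45 + d)*(13 + d))/5 = -2 + (-45 + d)*(13 + d)/5)
V(-30, 4)*j(-38) = -6*(-119 - 32/5*(-38) + (1/5)*(-38)**2) = -6*(-119 + 1216/5 + (1/5)*1444) = -6*(-119 + 1216/5 + 1444/5) = -6*413 = -2478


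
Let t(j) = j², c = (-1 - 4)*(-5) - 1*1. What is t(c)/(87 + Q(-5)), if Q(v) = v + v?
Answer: 576/77 ≈ 7.4805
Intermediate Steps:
Q(v) = 2*v
c = 24 (c = -5*(-5) - 1 = 25 - 1 = 24)
t(c)/(87 + Q(-5)) = 24²/(87 + 2*(-5)) = 576/(87 - 10) = 576/77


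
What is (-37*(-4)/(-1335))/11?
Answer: -148/14685 ≈ -0.010078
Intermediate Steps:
(-37*(-4)/(-1335))/11 = (148*(-1/1335))*(1/11) = -148/1335*1/11 = -148/14685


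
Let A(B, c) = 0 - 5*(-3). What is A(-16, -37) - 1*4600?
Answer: -4585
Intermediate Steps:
A(B, c) = 15 (A(B, c) = 0 + 15 = 15)
A(-16, -37) - 1*4600 = 15 - 1*4600 = 15 - 4600 = -4585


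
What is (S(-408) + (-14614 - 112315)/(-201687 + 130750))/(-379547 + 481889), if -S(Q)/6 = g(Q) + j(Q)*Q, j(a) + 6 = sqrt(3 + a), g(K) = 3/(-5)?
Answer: -5207701769/36299172270 + 3672*I*sqrt(5)/17057 ≈ -0.14347 + 0.48138*I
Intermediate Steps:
g(K) = -3/5 (g(K) = 3*(-1/5) = -3/5)
j(a) = -6 + sqrt(3 + a)
S(Q) = 18/5 - 6*Q*(-6 + sqrt(3 + Q)) (S(Q) = -6*(-3/5 + (-6 + sqrt(3 + Q))*Q) = -6*(-3/5 + Q*(-6 + sqrt(3 + Q))) = 18/5 - 6*Q*(-6 + sqrt(3 + Q)))
(S(-408) + (-14614 - 112315)/(-201687 + 130750))/(-379547 + 481889) = ((18/5 - 6*(-408)*(-6 + sqrt(3 - 408))) + (-14614 - 112315)/(-201687 + 130750))/(-379547 + 481889) = ((18/5 - 6*(-408)*(-6 + sqrt(-405))) - 126929/(-70937))/102342 = ((18/5 - 6*(-408)*(-6 + 9*I*sqrt(5))) - 126929*(-1/70937))*(1/102342) = ((18/5 + (-14688 + 22032*I*sqrt(5))) + 126929/70937)*(1/102342) = ((-73422/5 + 22032*I*sqrt(5)) + 126929/70937)*(1/102342) = (-5207701769/354685 + 22032*I*sqrt(5))*(1/102342) = -5207701769/36299172270 + 3672*I*sqrt(5)/17057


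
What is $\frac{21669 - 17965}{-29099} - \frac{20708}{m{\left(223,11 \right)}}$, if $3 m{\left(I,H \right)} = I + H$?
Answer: $- \frac{301435502}{1134861} \approx -265.61$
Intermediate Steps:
$m{\left(I,H \right)} = \frac{H}{3} + \frac{I}{3}$ ($m{\left(I,H \right)} = \frac{I + H}{3} = \frac{H + I}{3} = \frac{H}{3} + \frac{I}{3}$)
$\frac{21669 - 17965}{-29099} - \frac{20708}{m{\left(223,11 \right)}} = \frac{21669 - 17965}{-29099} - \frac{20708}{\frac{1}{3} \cdot 11 + \frac{1}{3} \cdot 223} = 3704 \left(- \frac{1}{29099}\right) - \frac{20708}{\frac{11}{3} + \frac{223}{3}} = - \frac{3704}{29099} - \frac{20708}{78} = - \frac{3704}{29099} - \frac{10354}{39} = - \frac{301435502}{1134861}$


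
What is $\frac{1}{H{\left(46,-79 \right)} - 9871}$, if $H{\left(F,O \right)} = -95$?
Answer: $- \frac{1}{9966} \approx -0.00010034$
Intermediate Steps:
$\frac{1}{H{\left(46,-79 \right)} - 9871} = \frac{1}{-95 - 9871} = \frac{1}{-9966} = - \frac{1}{9966}$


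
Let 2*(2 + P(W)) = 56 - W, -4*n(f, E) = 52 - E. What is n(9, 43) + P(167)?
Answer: -239/4 ≈ -59.750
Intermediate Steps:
n(f, E) = -13 + E/4 (n(f, E) = -(52 - E)/4 = -13 + E/4)
P(W) = 26 - W/2 (P(W) = -2 + (56 - W)/2 = -2 + (28 - W/2) = 26 - W/2)
n(9, 43) + P(167) = (-13 + (1/4)*43) + (26 - 1/2*167) = (-13 + 43/4) + (26 - 167/2) = -9/4 - 115/2 = -239/4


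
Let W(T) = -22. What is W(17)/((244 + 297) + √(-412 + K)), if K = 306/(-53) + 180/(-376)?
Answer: -59295764/1460220475 + 22*I*√10381157806/1460220475 ≈ -0.040607 + 0.0015351*I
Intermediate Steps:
K = -31149/4982 (K = 306*(-1/53) + 180*(-1/376) = -306/53 - 45/94 = -31149/4982 ≈ -6.2523)
W(17)/((244 + 297) + √(-412 + K)) = -22/((244 + 297) + √(-412 - 31149/4982)) = -22/(541 + √(-2083733/4982)) = -22/(541 + I*√10381157806/4982)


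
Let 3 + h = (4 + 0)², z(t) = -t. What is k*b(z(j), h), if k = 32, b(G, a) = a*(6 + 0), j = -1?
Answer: 2496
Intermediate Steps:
h = 13 (h = -3 + (4 + 0)² = -3 + 4² = -3 + 16 = 13)
b(G, a) = 6*a (b(G, a) = a*6 = 6*a)
k*b(z(j), h) = 32*(6*13) = 32*78 = 2496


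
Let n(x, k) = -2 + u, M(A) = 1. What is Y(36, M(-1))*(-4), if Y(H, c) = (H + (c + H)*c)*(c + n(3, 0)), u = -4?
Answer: 1460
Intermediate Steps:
n(x, k) = -6 (n(x, k) = -2 - 4 = -6)
Y(H, c) = (-6 + c)*(H + c*(H + c)) (Y(H, c) = (H + (c + H)*c)*(c - 6) = (H + (H + c)*c)*(-6 + c) = (H + c*(H + c))*(-6 + c) = (-6 + c)*(H + c*(H + c)))
Y(36, M(-1))*(-4) = (1**3 - 6*36 - 6*1**2 + 36*1**2 - 5*36*1)*(-4) = (1 - 216 - 6*1 + 36*1 - 180)*(-4) = (1 - 216 - 6 + 36 - 180)*(-4) = -365*(-4) = 1460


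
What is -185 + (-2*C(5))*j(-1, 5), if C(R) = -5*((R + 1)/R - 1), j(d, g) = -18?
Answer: -221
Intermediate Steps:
C(R) = 5 - 5*(1 + R)/R (C(R) = -5*((1 + R)/R - 1) = -5*(-1 + (1 + R)/R) = 5 - 5*(1 + R)/R)
-185 + (-2*C(5))*j(-1, 5) = -185 - (-10)/5*(-18) = -185 - 2*(-1)*(-18) = -185 + 2*(-18) = -185 - 36 = -221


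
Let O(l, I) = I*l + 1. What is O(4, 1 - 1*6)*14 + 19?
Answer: -247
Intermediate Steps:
O(l, I) = 1 + I*l
O(4, 1 - 1*6)*14 + 19 = (1 + (1 - 1*6)*4)*14 + 19 = (1 + (1 - 6)*4)*14 + 19 = (1 - 5*4)*14 + 19 = (1 - 20)*14 + 19 = -19*14 + 19 = -266 + 19 = -247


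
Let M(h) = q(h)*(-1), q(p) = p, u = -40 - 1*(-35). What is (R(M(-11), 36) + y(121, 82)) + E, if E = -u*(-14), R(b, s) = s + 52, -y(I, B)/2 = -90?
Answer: 198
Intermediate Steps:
u = -5 (u = -40 + 35 = -5)
y(I, B) = 180 (y(I, B) = -2*(-90) = 180)
M(h) = -h (M(h) = h*(-1) = -h)
R(b, s) = 52 + s
E = -70 (E = -(-5)*(-14) = -1*70 = -70)
(R(M(-11), 36) + y(121, 82)) + E = ((52 + 36) + 180) - 70 = (88 + 180) - 70 = 268 - 70 = 198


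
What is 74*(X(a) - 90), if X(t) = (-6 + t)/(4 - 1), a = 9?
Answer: -6586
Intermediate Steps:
X(t) = -2 + t/3 (X(t) = (-6 + t)/3 = (-6 + t)*(⅓) = -2 + t/3)
74*(X(a) - 90) = 74*((-2 + (⅓)*9) - 90) = 74*((-2 + 3) - 90) = 74*(1 - 90) = 74*(-89) = -6586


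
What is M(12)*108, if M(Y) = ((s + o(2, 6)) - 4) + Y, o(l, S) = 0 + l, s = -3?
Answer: 756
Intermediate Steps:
o(l, S) = l
M(Y) = -5 + Y (M(Y) = ((-3 + 2) - 4) + Y = (-1 - 4) + Y = -5 + Y)
M(12)*108 = (-5 + 12)*108 = 7*108 = 756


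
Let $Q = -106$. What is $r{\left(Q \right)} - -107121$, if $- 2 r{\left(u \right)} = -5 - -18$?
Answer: $\frac{214229}{2} \approx 1.0711 \cdot 10^{5}$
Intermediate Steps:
$r{\left(u \right)} = - \frac{13}{2}$ ($r{\left(u \right)} = - \frac{-5 - -18}{2} = - \frac{-5 + 18}{2} = \left(- \frac{1}{2}\right) 13 = - \frac{13}{2}$)
$r{\left(Q \right)} - -107121 = - \frac{13}{2} - -107121 = - \frac{13}{2} + 107121 = \frac{214229}{2}$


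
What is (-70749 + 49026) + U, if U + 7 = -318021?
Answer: -339751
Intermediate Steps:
U = -318028 (U = -7 - 318021 = -318028)
(-70749 + 49026) + U = (-70749 + 49026) - 318028 = -21723 - 318028 = -339751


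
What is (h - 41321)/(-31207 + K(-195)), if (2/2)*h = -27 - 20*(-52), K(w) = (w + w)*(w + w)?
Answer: -40308/120893 ≈ -0.33342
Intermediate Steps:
K(w) = 4*w² (K(w) = (2*w)*(2*w) = 4*w²)
h = 1013 (h = -27 - 20*(-52) = -27 + 1040 = 1013)
(h - 41321)/(-31207 + K(-195)) = (1013 - 41321)/(-31207 + 4*(-195)²) = -40308/(-31207 + 4*38025) = -40308/(-31207 + 152100) = -40308/120893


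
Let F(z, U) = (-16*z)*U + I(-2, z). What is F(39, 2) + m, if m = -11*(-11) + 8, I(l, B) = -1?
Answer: -1120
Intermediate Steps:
F(z, U) = -1 - 16*U*z (F(z, U) = (-16*z)*U - 1 = -16*U*z - 1 = -1 - 16*U*z)
m = 129 (m = 121 + 8 = 129)
F(39, 2) + m = (-1 - 16*2*39) + 129 = (-1 - 1248) + 129 = -1249 + 129 = -1120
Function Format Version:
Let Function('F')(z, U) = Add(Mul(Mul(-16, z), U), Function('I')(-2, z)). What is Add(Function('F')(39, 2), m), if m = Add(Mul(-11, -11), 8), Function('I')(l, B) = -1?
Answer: -1120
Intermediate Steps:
Function('F')(z, U) = Add(-1, Mul(-16, U, z)) (Function('F')(z, U) = Add(Mul(Mul(-16, z), U), -1) = Add(Mul(-16, U, z), -1) = Add(-1, Mul(-16, U, z)))
m = 129 (m = Add(121, 8) = 129)
Add(Function('F')(39, 2), m) = Add(Add(-1, Mul(-16, 2, 39)), 129) = Add(Add(-1, -1248), 129) = Add(-1249, 129) = -1120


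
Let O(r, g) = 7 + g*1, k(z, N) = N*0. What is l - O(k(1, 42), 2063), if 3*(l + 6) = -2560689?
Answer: -855639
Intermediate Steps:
k(z, N) = 0
O(r, g) = 7 + g
l = -853569 (l = -6 + (1/3)*(-2560689) = -6 - 853563 = -853569)
l - O(k(1, 42), 2063) = -853569 - (7 + 2063) = -853569 - 1*2070 = -853569 - 2070 = -855639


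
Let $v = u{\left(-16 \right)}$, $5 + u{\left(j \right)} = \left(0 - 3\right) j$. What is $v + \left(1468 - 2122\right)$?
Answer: $-611$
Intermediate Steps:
$u{\left(j \right)} = -5 - 3 j$ ($u{\left(j \right)} = -5 + \left(0 - 3\right) j = -5 - 3 j$)
$v = 43$ ($v = -5 - -48 = -5 + 48 = 43$)
$v + \left(1468 - 2122\right) = 43 + \left(1468 - 2122\right) = 43 - 654 = -611$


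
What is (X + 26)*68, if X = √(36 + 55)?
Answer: 1768 + 68*√91 ≈ 2416.7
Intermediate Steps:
X = √91 ≈ 9.5394
(X + 26)*68 = (√91 + 26)*68 = (26 + √91)*68 = 1768 + 68*√91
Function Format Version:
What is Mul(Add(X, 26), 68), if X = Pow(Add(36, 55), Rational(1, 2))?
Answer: Add(1768, Mul(68, Pow(91, Rational(1, 2)))) ≈ 2416.7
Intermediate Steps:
X = Pow(91, Rational(1, 2)) ≈ 9.5394
Mul(Add(X, 26), 68) = Mul(Add(Pow(91, Rational(1, 2)), 26), 68) = Mul(Add(26, Pow(91, Rational(1, 2))), 68) = Add(1768, Mul(68, Pow(91, Rational(1, 2))))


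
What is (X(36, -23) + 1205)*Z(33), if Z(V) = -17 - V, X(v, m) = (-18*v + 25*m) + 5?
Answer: 650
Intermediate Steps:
X(v, m) = 5 - 18*v + 25*m
(X(36, -23) + 1205)*Z(33) = ((5 - 18*36 + 25*(-23)) + 1205)*(-17 - 1*33) = ((5 - 648 - 575) + 1205)*(-17 - 33) = (-1218 + 1205)*(-50) = -13*(-50) = 650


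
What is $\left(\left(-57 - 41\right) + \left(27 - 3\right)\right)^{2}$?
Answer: $5476$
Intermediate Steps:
$\left(\left(-57 - 41\right) + \left(27 - 3\right)\right)^{2} = \left(\left(-57 - 41\right) + 24\right)^{2} = \left(-98 + 24\right)^{2} = \left(-74\right)^{2} = 5476$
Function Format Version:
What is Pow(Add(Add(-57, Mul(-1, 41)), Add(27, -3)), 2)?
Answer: 5476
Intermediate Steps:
Pow(Add(Add(-57, Mul(-1, 41)), Add(27, -3)), 2) = Pow(Add(Add(-57, -41), 24), 2) = Pow(Add(-98, 24), 2) = Pow(-74, 2) = 5476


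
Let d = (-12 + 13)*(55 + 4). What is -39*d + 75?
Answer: -2226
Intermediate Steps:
d = 59 (d = 1*59 = 59)
-39*d + 75 = -39*59 + 75 = -2301 + 75 = -2226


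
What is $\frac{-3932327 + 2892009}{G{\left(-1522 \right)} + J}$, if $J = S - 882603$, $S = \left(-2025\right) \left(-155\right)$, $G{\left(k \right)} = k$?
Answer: $\frac{520159}{285125} \approx 1.8243$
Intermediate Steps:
$S = 313875$
$J = -568728$ ($J = 313875 - 882603 = -568728$)
$\frac{-3932327 + 2892009}{G{\left(-1522 \right)} + J} = \frac{-3932327 + 2892009}{-1522 - 568728} = - \frac{1040318}{-570250} = \left(-1040318\right) \left(- \frac{1}{570250}\right) = \frac{520159}{285125}$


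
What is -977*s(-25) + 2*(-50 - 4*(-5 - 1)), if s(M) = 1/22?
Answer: -2121/22 ≈ -96.409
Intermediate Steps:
s(M) = 1/22
-977*s(-25) + 2*(-50 - 4*(-5 - 1)) = -977*1/22 + 2*(-50 - 4*(-5 - 1)) = -977/22 + 2*(-50 - 4*(-6)) = -977/22 + 2*(-50 - 1*(-24)) = -977/22 + 2*(-50 + 24) = -977/22 + 2*(-26) = -977/22 - 52 = -2121/22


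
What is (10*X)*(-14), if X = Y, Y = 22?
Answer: -3080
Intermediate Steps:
X = 22
(10*X)*(-14) = (10*22)*(-14) = 220*(-14) = -3080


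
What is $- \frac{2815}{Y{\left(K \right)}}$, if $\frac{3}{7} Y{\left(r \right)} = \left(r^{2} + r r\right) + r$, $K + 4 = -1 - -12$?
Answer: $- \frac{563}{49} \approx -11.49$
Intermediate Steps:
$K = 7$ ($K = -4 - -11 = -4 + \left(-1 + 12\right) = -4 + 11 = 7$)
$Y{\left(r \right)} = \frac{7 r}{3} + \frac{14 r^{2}}{3}$ ($Y{\left(r \right)} = \frac{7 \left(\left(r^{2} + r r\right) + r\right)}{3} = \frac{7 \left(\left(r^{2} + r^{2}\right) + r\right)}{3} = \frac{7 \left(2 r^{2} + r\right)}{3} = \frac{7 \left(r + 2 r^{2}\right)}{3} = \frac{7 r}{3} + \frac{14 r^{2}}{3}$)
$- \frac{2815}{Y{\left(K \right)}} = - \frac{2815}{\frac{7}{3} \cdot 7 \left(1 + 2 \cdot 7\right)} = - \frac{2815}{\frac{7}{3} \cdot 7 \left(1 + 14\right)} = - \frac{2815}{\frac{7}{3} \cdot 7 \cdot 15} = - \frac{2815}{245} = \left(-2815\right) \frac{1}{245} = - \frac{563}{49}$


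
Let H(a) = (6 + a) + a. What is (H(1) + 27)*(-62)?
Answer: -2170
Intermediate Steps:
H(a) = 6 + 2*a
(H(1) + 27)*(-62) = ((6 + 2*1) + 27)*(-62) = ((6 + 2) + 27)*(-62) = (8 + 27)*(-62) = 35*(-62) = -2170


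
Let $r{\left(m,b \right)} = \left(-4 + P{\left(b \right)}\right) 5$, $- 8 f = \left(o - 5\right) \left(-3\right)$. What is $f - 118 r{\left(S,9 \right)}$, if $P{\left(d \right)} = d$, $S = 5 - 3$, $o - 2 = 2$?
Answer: $- \frac{23603}{8} \approx -2950.4$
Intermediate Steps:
$o = 4$ ($o = 2 + 2 = 4$)
$S = 2$
$f = - \frac{3}{8}$ ($f = - \frac{\left(4 - 5\right) \left(-3\right)}{8} = - \frac{\left(-1\right) \left(-3\right)}{8} = \left(- \frac{1}{8}\right) 3 = - \frac{3}{8} \approx -0.375$)
$r{\left(m,b \right)} = -20 + 5 b$ ($r{\left(m,b \right)} = \left(-4 + b\right) 5 = -20 + 5 b$)
$f - 118 r{\left(S,9 \right)} = - \frac{3}{8} - 118 \left(-20 + 5 \cdot 9\right) = - \frac{3}{8} - 118 \left(-20 + 45\right) = - \frac{3}{8} - 2950 = - \frac{23603}{8}$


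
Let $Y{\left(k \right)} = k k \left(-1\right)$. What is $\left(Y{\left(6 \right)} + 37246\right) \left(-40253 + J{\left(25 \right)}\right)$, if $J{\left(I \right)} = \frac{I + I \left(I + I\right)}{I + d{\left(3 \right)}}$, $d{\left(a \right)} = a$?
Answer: $- \frac{20945676445}{14} \approx -1.4961 \cdot 10^{9}$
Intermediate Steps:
$Y{\left(k \right)} = - k^{2}$ ($Y{\left(k \right)} = k^{2} \left(-1\right) = - k^{2}$)
$J{\left(I \right)} = \frac{I + 2 I^{2}}{3 + I}$ ($J{\left(I \right)} = \frac{I + I \left(I + I\right)}{I + 3} = \frac{I + I 2 I}{3 + I} = \frac{I + 2 I^{2}}{3 + I}$)
$\left(Y{\left(6 \right)} + 37246\right) \left(-40253 + J{\left(25 \right)}\right) = \left(- 6^{2} + 37246\right) \left(-40253 + \frac{25 \left(1 + 2 \cdot 25\right)}{3 + 25}\right) = \left(\left(-1\right) 36 + 37246\right) \left(-40253 + \frac{25 \left(1 + 50\right)}{28}\right) = \left(-36 + 37246\right) \left(-40253 + 25 \cdot \frac{1}{28} \cdot 51\right) = 37210 \left(-40253 + \frac{1275}{28}\right) = 37210 \left(- \frac{1125809}{28}\right) = - \frac{20945676445}{14}$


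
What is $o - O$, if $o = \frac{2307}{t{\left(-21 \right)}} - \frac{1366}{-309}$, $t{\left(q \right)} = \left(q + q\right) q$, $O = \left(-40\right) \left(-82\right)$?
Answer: $- \frac{33037295}{10094} \approx -3273.0$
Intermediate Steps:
$O = 3280$
$t{\left(q \right)} = 2 q^{2}$ ($t{\left(q \right)} = 2 q q = 2 q^{2}$)
$o = \frac{71025}{10094}$ ($o = \frac{2307}{2 \left(-21\right)^{2}} - \frac{1366}{-309} = \frac{2307}{2 \cdot 441} - - \frac{1366}{309} = \frac{2307}{882} + \frac{1366}{309} = 2307 \cdot \frac{1}{882} + \frac{1366}{309} = \frac{769}{294} + \frac{1366}{309} = \frac{71025}{10094} \approx 7.0364$)
$o - O = \frac{71025}{10094} - 3280 = - \frac{33037295}{10094}$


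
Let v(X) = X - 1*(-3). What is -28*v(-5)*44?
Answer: 2464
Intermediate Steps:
v(X) = 3 + X (v(X) = X + 3 = 3 + X)
-28*v(-5)*44 = -28*(3 - 5)*44 = -28*(-2)*44 = 56*44 = 2464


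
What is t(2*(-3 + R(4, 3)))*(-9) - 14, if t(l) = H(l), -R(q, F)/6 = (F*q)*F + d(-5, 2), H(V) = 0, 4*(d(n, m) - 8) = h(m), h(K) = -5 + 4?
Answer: -14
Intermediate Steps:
h(K) = -1
d(n, m) = 31/4 (d(n, m) = 8 + (¼)*(-1) = 8 - ¼ = 31/4)
R(q, F) = -93/2 - 6*q*F² (R(q, F) = -6*((F*q)*F + 31/4) = -6*(q*F² + 31/4) = -6*(31/4 + q*F²) = -93/2 - 6*q*F²)
t(l) = 0
t(2*(-3 + R(4, 3)))*(-9) - 14 = 0*(-9) - 14 = 0 - 14 = -14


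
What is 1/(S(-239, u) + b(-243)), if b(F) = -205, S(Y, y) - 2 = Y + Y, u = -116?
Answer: -1/681 ≈ -0.0014684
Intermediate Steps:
S(Y, y) = 2 + 2*Y (S(Y, y) = 2 + (Y + Y) = 2 + 2*Y)
1/(S(-239, u) + b(-243)) = 1/((2 + 2*(-239)) - 205) = 1/((2 - 478) - 205) = 1/(-476 - 205) = 1/(-681) = -1/681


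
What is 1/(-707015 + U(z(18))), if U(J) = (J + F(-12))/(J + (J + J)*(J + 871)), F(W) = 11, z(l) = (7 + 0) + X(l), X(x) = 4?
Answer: -1765/1247881473 ≈ -1.4144e-6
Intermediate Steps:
z(l) = 11 (z(l) = (7 + 0) + 4 = 7 + 4 = 11)
U(J) = (11 + J)/(J + 2*J*(871 + J)) (U(J) = (J + 11)/(J + (J + J)*(J + 871)) = (11 + J)/(J + (2*J)*(871 + J)) = (11 + J)/(J + 2*J*(871 + J)))
1/(-707015 + U(z(18))) = 1/(-707015 + (11 + 11)/(11*(1743 + 2*11))) = 1/(-707015 + (1/11)*22/(1743 + 22)) = 1/(-707015 + (1/11)*22/1765) = 1/(-707015 + (1/11)*(1/1765)*22) = 1/(-707015 + 2/1765) = 1/(-1247881473/1765) = -1765/1247881473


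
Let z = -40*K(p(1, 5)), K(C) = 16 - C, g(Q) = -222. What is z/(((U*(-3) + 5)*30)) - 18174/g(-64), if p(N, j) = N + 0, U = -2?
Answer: 32579/407 ≈ 80.047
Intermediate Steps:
p(N, j) = N
z = -600 (z = -40*(16 - 1*1) = -40*(16 - 1) = -40*15 = -600)
z/(((U*(-3) + 5)*30)) - 18174/g(-64) = -600*1/(30*(-2*(-3) + 5)) - 18174/(-222) = -600*1/(30*(6 + 5)) - 18174*(-1/222) = -600/(11*30) + 3029/37 = -600/330 + 3029/37 = -600*1/330 + 3029/37 = -20/11 + 3029/37 = 32579/407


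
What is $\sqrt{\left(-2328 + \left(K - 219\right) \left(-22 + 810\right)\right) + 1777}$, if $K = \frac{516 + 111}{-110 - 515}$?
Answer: $\frac{i \sqrt{108695951}}{25} \approx 417.03 i$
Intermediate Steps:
$K = - \frac{627}{625}$ ($K = \frac{627}{-625} = 627 \left(- \frac{1}{625}\right) = - \frac{627}{625} \approx -1.0032$)
$\sqrt{\left(-2328 + \left(K - 219\right) \left(-22 + 810\right)\right) + 1777} = \sqrt{\left(-2328 + \left(- \frac{627}{625} - 219\right) \left(-22 + 810\right)\right) + 1777} = \sqrt{\left(-2328 - \frac{108351576}{625}\right) + 1777} = \sqrt{- \frac{109806576}{625} + 1777} = \sqrt{- \frac{108695951}{625}} = \frac{i \sqrt{108695951}}{25}$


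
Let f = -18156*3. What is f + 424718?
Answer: 370250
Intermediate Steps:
f = -54468
f + 424718 = -54468 + 424718 = 370250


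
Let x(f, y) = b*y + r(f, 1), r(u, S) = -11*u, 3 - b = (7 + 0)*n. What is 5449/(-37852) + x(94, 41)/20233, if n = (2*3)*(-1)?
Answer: -79551645/765859516 ≈ -0.10387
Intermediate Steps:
n = -6 (n = 6*(-1) = -6)
b = 45 (b = 3 - (7 + 0)*(-6) = 3 - 7*(-6) = 3 - 1*(-42) = 3 + 42 = 45)
x(f, y) = -11*f + 45*y (x(f, y) = 45*y - 11*f = -11*f + 45*y)
5449/(-37852) + x(94, 41)/20233 = 5449/(-37852) + (-11*94 + 45*41)/20233 = 5449*(-1/37852) + (-1034 + 1845)*(1/20233) = -5449/37852 + 811*(1/20233) = -5449/37852 + 811/20233 = -79551645/765859516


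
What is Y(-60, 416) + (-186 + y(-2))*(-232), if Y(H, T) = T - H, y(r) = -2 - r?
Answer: 43628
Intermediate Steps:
Y(-60, 416) + (-186 + y(-2))*(-232) = (416 - 1*(-60)) + (-186 + (-2 - 1*(-2)))*(-232) = (416 + 60) + (-186 + (-2 + 2))*(-232) = 476 + (-186 + 0)*(-232) = 476 - 186*(-232) = 476 + 43152 = 43628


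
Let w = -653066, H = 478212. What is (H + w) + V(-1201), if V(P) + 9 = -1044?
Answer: -175907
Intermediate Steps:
V(P) = -1053 (V(P) = -9 - 1044 = -1053)
(H + w) + V(-1201) = (478212 - 653066) - 1053 = -174854 - 1053 = -175907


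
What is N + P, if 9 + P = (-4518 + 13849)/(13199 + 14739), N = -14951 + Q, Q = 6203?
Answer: -244643735/27938 ≈ -8756.7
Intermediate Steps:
N = -8748 (N = -14951 + 6203 = -8748)
P = -242111/27938 (P = -9 + (-4518 + 13849)/(13199 + 14739) = -9 + 9331/27938 = -242111/27938 ≈ -8.6660)
N + P = -8748 - 242111/27938 = -244643735/27938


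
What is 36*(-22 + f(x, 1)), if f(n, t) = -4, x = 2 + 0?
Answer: -936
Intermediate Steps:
x = 2
36*(-22 + f(x, 1)) = 36*(-22 - 4) = 36*(-26) = -936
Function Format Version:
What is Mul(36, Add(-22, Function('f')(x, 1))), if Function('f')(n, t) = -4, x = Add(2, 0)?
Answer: -936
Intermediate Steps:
x = 2
Mul(36, Add(-22, Function('f')(x, 1))) = Mul(36, Add(-22, -4)) = Mul(36, -26) = -936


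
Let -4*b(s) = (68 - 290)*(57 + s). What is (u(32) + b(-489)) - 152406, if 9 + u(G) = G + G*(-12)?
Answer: -176743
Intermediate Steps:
b(s) = 6327/2 + 111*s/2 (b(s) = -(68 - 290)*(57 + s)/4 = -(-111)*(57 + s)/2 = -(-12654 - 222*s)/4 = 6327/2 + 111*s/2)
u(G) = -9 - 11*G (u(G) = -9 + (G + G*(-12)) = -9 + (G - 12*G) = -9 - 11*G)
(u(32) + b(-489)) - 152406 = ((-9 - 11*32) + (6327/2 + (111/2)*(-489))) - 152406 = ((-9 - 352) + (6327/2 - 54279/2)) - 152406 = (-361 - 23976) - 152406 = -24337 - 152406 = -176743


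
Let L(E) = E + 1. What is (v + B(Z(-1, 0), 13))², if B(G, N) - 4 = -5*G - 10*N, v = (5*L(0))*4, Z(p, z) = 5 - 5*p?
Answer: 24336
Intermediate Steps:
L(E) = 1 + E
v = 20 (v = (5*(1 + 0))*4 = (5*1)*4 = 5*4 = 20)
B(G, N) = 4 - 10*N - 5*G (B(G, N) = 4 + (-5*G - 10*N) = 4 + (-10*N - 5*G) = 4 - 10*N - 5*G)
(v + B(Z(-1, 0), 13))² = (20 + (4 - 10*13 - 5*(5 - 5*(-1))))² = (20 + (4 - 130 - 5*(5 + 5)))² = (20 + (4 - 130 - 5*10))² = (20 + (4 - 130 - 50))² = (20 - 176)² = (-156)² = 24336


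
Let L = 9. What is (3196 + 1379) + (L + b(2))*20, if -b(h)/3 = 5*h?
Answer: 4155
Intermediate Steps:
b(h) = -15*h
(3196 + 1379) + (L + b(2))*20 = (3196 + 1379) + (9 - 15*2)*20 = 4575 + (9 - 30)*20 = 4575 - 21*20 = 4575 - 420 = 4155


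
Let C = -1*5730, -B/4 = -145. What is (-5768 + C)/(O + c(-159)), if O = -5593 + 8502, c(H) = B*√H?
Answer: -33447682/61949881 + 6668840*I*√159/61949881 ≈ -0.53992 + 1.3574*I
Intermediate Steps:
B = 580 (B = -4*(-145) = 580)
C = -5730
c(H) = 580*√H
O = 2909
(-5768 + C)/(O + c(-159)) = (-5768 - 5730)/(2909 + 580*√(-159)) = -11498/(2909 + 580*(I*√159)) = -11498/(2909 + 580*I*√159)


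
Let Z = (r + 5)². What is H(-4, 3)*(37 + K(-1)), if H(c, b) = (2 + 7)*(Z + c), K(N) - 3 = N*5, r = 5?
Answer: 30240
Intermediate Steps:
Z = 100 (Z = (5 + 5)² = 10² = 100)
K(N) = 3 + 5*N (K(N) = 3 + N*5 = 3 + 5*N)
H(c, b) = 900 + 9*c (H(c, b) = (2 + 7)*(100 + c) = 9*(100 + c) = 900 + 9*c)
H(-4, 3)*(37 + K(-1)) = (900 + 9*(-4))*(37 + (3 + 5*(-1))) = (900 - 36)*(37 + (3 - 5)) = 864*(37 - 2) = 864*35 = 30240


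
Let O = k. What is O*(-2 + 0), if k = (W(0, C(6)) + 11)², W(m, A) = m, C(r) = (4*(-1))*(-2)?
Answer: -242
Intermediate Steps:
C(r) = 8 (C(r) = -4*(-2) = 8)
k = 121 (k = (0 + 11)² = 11² = 121)
O = 121
O*(-2 + 0) = 121*(-2 + 0) = 121*(-2) = -242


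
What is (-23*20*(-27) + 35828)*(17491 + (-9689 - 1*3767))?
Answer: 194680680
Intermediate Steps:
(-23*20*(-27) + 35828)*(17491 + (-9689 - 1*3767)) = (-460*(-27) + 35828)*(17491 + (-9689 - 3767)) = (12420 + 35828)*(17491 - 13456) = 48248*4035 = 194680680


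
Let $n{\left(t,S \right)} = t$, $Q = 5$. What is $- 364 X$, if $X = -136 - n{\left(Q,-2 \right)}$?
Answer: $51324$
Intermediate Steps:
$X = -141$ ($X = -136 - 5 = -141$)
$- 364 X = \left(-364\right) \left(-141\right) = 51324$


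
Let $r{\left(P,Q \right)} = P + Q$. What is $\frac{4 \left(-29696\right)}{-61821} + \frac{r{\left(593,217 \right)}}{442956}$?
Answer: $\frac{8777693419}{4563997146} \approx 1.9232$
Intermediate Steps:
$\frac{4 \left(-29696\right)}{-61821} + \frac{r{\left(593,217 \right)}}{442956} = \frac{4 \left(-29696\right)}{-61821} + \frac{593 + 217}{442956} = \left(-118784\right) \left(- \frac{1}{61821}\right) + 810 \cdot \frac{1}{442956} = \frac{118784}{61821} + \frac{135}{73826} = \frac{8777693419}{4563997146}$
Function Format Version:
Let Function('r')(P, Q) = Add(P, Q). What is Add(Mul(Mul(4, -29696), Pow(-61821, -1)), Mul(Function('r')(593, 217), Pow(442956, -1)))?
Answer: Rational(8777693419, 4563997146) ≈ 1.9232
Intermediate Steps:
Add(Mul(Mul(4, -29696), Pow(-61821, -1)), Mul(Function('r')(593, 217), Pow(442956, -1))) = Add(Mul(Mul(4, -29696), Pow(-61821, -1)), Mul(Add(593, 217), Pow(442956, -1))) = Add(Mul(-118784, Rational(-1, 61821)), Mul(810, Rational(1, 442956))) = Add(Rational(118784, 61821), Rational(135, 73826)) = Rational(8777693419, 4563997146)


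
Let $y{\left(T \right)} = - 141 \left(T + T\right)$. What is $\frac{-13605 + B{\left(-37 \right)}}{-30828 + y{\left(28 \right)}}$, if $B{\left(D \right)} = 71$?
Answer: $\frac{6767}{19362} \approx 0.3495$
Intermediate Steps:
$y{\left(T \right)} = - 282 T$ ($y{\left(T \right)} = - 141 \cdot 2 T = - 282 T$)
$\frac{-13605 + B{\left(-37 \right)}}{-30828 + y{\left(28 \right)}} = \frac{-13605 + 71}{-30828 - 7896} = - \frac{13534}{-30828 - 7896} = - \frac{13534}{-38724} = \left(-13534\right) \left(- \frac{1}{38724}\right) = \frac{6767}{19362}$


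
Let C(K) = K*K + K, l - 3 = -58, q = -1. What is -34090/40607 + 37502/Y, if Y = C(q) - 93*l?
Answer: 192639052/29672115 ≈ 6.4923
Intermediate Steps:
l = -55 (l = 3 - 58 = -55)
C(K) = K + K**2 (C(K) = K**2 + K = K + K**2)
Y = 5115 (Y = -(1 - 1) - 93*(-55) = -1*0 + 5115 = 0 + 5115 = 5115)
-34090/40607 + 37502/Y = -34090/40607 + 37502/5115 = -34090*1/40607 + 37502*(1/5115) = -4870/5801 + 37502/5115 = 192639052/29672115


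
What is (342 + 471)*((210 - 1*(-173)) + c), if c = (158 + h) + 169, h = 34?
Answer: 604872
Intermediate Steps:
c = 361 (c = (158 + 34) + 169 = 192 + 169 = 361)
(342 + 471)*((210 - 1*(-173)) + c) = (342 + 471)*((210 - 1*(-173)) + 361) = 813*((210 + 173) + 361) = 813*(383 + 361) = 813*744 = 604872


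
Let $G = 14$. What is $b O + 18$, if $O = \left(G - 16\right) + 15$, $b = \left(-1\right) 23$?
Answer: $-281$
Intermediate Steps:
$b = -23$
$O = 13$ ($O = \left(14 - 16\right) + 15 = -2 + 15 = 13$)
$b O + 18 = \left(-23\right) 13 + 18 = -299 + 18 = -281$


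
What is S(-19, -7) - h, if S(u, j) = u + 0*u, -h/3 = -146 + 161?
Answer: 26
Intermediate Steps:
h = -45 (h = -3*(-146 + 161) = -3*15 = -45)
S(u, j) = u (S(u, j) = u + 0 = u)
S(-19, -7) - h = -19 - 1*(-45) = -19 + 45 = 26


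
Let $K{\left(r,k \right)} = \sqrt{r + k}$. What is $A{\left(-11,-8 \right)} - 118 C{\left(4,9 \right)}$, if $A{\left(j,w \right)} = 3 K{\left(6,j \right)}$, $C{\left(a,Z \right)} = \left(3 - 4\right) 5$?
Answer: $590 + 3 i \sqrt{5} \approx 590.0 + 6.7082 i$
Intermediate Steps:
$C{\left(a,Z \right)} = -5$ ($C{\left(a,Z \right)} = \left(-1\right) 5 = -5$)
$K{\left(r,k \right)} = \sqrt{k + r}$
$A{\left(j,w \right)} = 3 \sqrt{6 + j}$ ($A{\left(j,w \right)} = 3 \sqrt{j + 6} = 3 \sqrt{6 + j}$)
$A{\left(-11,-8 \right)} - 118 C{\left(4,9 \right)} = 3 \sqrt{6 - 11} - -590 = 3 \sqrt{-5} + 590 = 3 i \sqrt{5} + 590 = 590 + 3 i \sqrt{5}$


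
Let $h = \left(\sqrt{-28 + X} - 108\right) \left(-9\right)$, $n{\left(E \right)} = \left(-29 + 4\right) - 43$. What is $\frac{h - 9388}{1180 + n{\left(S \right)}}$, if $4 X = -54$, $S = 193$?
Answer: $- \frac{1052}{139} - \frac{9 i \sqrt{166}}{2224} \approx -7.5683 - 0.052139 i$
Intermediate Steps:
$X = - \frac{27}{2}$ ($X = \frac{1}{4} \left(-54\right) = - \frac{27}{2} \approx -13.5$)
$n{\left(E \right)} = -68$ ($n{\left(E \right)} = -25 - 43 = -68$)
$h = 972 - \frac{9 i \sqrt{166}}{2}$ ($h = \left(\sqrt{-28 - \frac{27}{2}} - 108\right) \left(-9\right) = \left(\sqrt{- \frac{83}{2}} - 108\right) \left(-9\right) = \left(\frac{i \sqrt{166}}{2} - 108\right) \left(-9\right) = \left(-108 + \frac{i \sqrt{166}}{2}\right) \left(-9\right) = 972 - \frac{9 i \sqrt{166}}{2} \approx 972.0 - 57.978 i$)
$\frac{h - 9388}{1180 + n{\left(S \right)}} = \frac{\left(972 - \frac{9 i \sqrt{166}}{2}\right) - 9388}{1180 - 68} = \frac{-8416 - \frac{9 i \sqrt{166}}{2}}{1112} = \left(-8416 - \frac{9 i \sqrt{166}}{2}\right) \frac{1}{1112} = - \frac{1052}{139} - \frac{9 i \sqrt{166}}{2224}$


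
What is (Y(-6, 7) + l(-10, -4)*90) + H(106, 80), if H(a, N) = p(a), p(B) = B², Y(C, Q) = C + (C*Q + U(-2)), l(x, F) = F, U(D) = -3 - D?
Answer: 10827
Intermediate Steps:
Y(C, Q) = -1 + C + C*Q (Y(C, Q) = C + (C*Q + (-3 - 1*(-2))) = C + (C*Q + (-3 + 2)) = C + (C*Q - 1) = C + (-1 + C*Q) = -1 + C + C*Q)
H(a, N) = a²
(Y(-6, 7) + l(-10, -4)*90) + H(106, 80) = ((-1 - 6 - 6*7) - 4*90) + 106² = ((-1 - 6 - 42) - 360) + 11236 = (-49 - 360) + 11236 = -409 + 11236 = 10827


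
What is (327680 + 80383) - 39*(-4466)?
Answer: 582237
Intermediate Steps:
(327680 + 80383) - 39*(-4466) = 408063 + 174174 = 582237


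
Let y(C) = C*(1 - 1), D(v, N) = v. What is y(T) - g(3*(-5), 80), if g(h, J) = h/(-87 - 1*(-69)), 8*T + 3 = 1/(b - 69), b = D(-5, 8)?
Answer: -⅚ ≈ -0.83333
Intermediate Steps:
b = -5
T = -223/592 (T = -3/8 + 1/(8*(-5 - 69)) = -3/8 + (⅛)/(-74) = -3/8 + (⅛)*(-1/74) = -3/8 - 1/592 = -223/592 ≈ -0.37669)
g(h, J) = -h/18 (g(h, J) = h/(-87 + 69) = h/(-18) = h*(-1/18) = -h/18)
y(C) = 0 (y(C) = C*0 = 0)
y(T) - g(3*(-5), 80) = 0 - (-1)*3*(-5)/18 = 0 - (-1)*(-15)/18 = 0 - 1*⅚ = 0 - ⅚ = -⅚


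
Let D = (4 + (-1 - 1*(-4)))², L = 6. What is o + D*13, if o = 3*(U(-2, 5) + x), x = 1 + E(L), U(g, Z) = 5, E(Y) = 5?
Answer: 670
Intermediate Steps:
x = 6 (x = 1 + 5 = 6)
D = 49 (D = (4 + (-1 + 4))² = (4 + 3)² = 7² = 49)
o = 33 (o = 3*(5 + 6) = 3*11 = 33)
o + D*13 = 33 + 49*13 = 33 + 637 = 670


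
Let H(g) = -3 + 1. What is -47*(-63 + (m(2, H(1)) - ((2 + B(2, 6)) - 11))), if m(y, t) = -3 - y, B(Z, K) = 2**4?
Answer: 3525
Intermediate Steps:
B(Z, K) = 16
H(g) = -2
-47*(-63 + (m(2, H(1)) - ((2 + B(2, 6)) - 11))) = -47*(-63 + ((-3 - 1*2) - ((2 + 16) - 11))) = -47*(-63 + ((-3 - 2) - (18 - 11))) = -47*(-63 + (-5 - 1*7)) = -47*(-63 + (-5 - 7)) = -47*(-63 - 12) = -47*(-75) = 3525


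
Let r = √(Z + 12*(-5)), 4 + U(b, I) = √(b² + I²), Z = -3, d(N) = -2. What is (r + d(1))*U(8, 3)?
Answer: (2 - 3*I*√7)*(4 - √73) ≈ -9.088 + 36.067*I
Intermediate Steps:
U(b, I) = -4 + √(I² + b²) (U(b, I) = -4 + √(b² + I²) = -4 + √(I² + b²))
r = 3*I*√7 (r = √(-3 + 12*(-5)) = √(-3 - 60) = √(-63) = 3*I*√7 ≈ 7.9373*I)
(r + d(1))*U(8, 3) = (3*I*√7 - 2)*(-4 + √(3² + 8²)) = (-2 + 3*I*√7)*(-4 + √(9 + 64)) = (-2 + 3*I*√7)*(-4 + √73) = (-4 + √73)*(-2 + 3*I*√7)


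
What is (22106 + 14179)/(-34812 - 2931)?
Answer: -12095/12581 ≈ -0.96137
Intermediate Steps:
(22106 + 14179)/(-34812 - 2931) = 36285/(-37743) = 36285*(-1/37743) = -12095/12581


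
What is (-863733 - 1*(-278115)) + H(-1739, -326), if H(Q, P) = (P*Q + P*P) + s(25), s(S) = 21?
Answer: 87593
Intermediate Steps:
H(Q, P) = 21 + P² + P*Q (H(Q, P) = (P*Q + P*P) + 21 = (P*Q + P²) + 21 = (P² + P*Q) + 21 = 21 + P² + P*Q)
(-863733 - 1*(-278115)) + H(-1739, -326) = (-863733 - 1*(-278115)) + (21 + (-326)² - 326*(-1739)) = (-863733 + 278115) + (21 + 106276 + 566914) = -585618 + 673211 = 87593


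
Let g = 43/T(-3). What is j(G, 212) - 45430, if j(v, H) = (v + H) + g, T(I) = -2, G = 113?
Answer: -90253/2 ≈ -45127.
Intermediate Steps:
g = -43/2 (g = 43/(-2) = 43*(-½) = -43/2 ≈ -21.500)
j(v, H) = -43/2 + H + v (j(v, H) = (v + H) - 43/2 = (H + v) - 43/2 = -43/2 + H + v)
j(G, 212) - 45430 = (-43/2 + 212 + 113) - 45430 = 607/2 - 45430 = -90253/2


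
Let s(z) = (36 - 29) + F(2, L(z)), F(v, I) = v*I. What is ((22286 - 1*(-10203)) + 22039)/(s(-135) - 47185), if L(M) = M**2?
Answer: -2272/447 ≈ -5.0828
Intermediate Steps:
F(v, I) = I*v
s(z) = 7 + 2*z**2 (s(z) = (36 - 29) + z**2*2 = 7 + 2*z**2)
((22286 - 1*(-10203)) + 22039)/(s(-135) - 47185) = ((22286 - 1*(-10203)) + 22039)/((7 + 2*(-135)**2) - 47185) = ((22286 + 10203) + 22039)/((7 + 2*18225) - 47185) = (32489 + 22039)/((7 + 36450) - 47185) = 54528/(36457 - 47185) = 54528/(-10728) = 54528*(-1/10728) = -2272/447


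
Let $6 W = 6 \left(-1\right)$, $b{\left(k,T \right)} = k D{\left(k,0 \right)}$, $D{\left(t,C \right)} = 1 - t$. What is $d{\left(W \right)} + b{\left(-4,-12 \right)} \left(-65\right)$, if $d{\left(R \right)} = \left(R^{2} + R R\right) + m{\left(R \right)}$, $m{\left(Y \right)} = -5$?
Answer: $1297$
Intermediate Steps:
$b{\left(k,T \right)} = k \left(1 - k\right)$
$W = -1$ ($W = \frac{6 \left(-1\right)}{6} = \frac{1}{6} \left(-6\right) = -1$)
$d{\left(R \right)} = -5 + 2 R^{2}$ ($d{\left(R \right)} = \left(R^{2} + R R\right) - 5 = \left(R^{2} + R^{2}\right) - 5 = 2 R^{2} - 5 = -5 + 2 R^{2}$)
$d{\left(W \right)} + b{\left(-4,-12 \right)} \left(-65\right) = \left(-5 + 2 \left(-1\right)^{2}\right) + - 4 \left(1 - -4\right) \left(-65\right) = \left(-5 + 2 \cdot 1\right) + - 4 \left(1 + 4\right) \left(-65\right) = \left(-5 + 2\right) + \left(-4\right) 5 \left(-65\right) = -3 - -1300 = -3 + 1300 = 1297$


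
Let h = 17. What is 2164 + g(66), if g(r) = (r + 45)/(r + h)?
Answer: 179723/83 ≈ 2165.3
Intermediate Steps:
g(r) = (45 + r)/(17 + r) (g(r) = (r + 45)/(r + 17) = (45 + r)/(17 + r))
2164 + g(66) = 2164 + (45 + 66)/(17 + 66) = 2164 + 111/83 = 179723/83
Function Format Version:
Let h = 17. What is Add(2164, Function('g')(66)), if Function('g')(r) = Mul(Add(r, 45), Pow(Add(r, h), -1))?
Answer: Rational(179723, 83) ≈ 2165.3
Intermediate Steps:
Function('g')(r) = Mul(Pow(Add(17, r), -1), Add(45, r)) (Function('g')(r) = Mul(Add(r, 45), Pow(Add(r, 17), -1)) = Mul(Add(45, r), Pow(Add(17, r), -1)) = Mul(Pow(Add(17, r), -1), Add(45, r)))
Add(2164, Function('g')(66)) = Add(2164, Mul(Pow(Add(17, 66), -1), Add(45, 66))) = Add(2164, Mul(Pow(83, -1), 111)) = Add(2164, Mul(Rational(1, 83), 111)) = Add(2164, Rational(111, 83)) = Rational(179723, 83)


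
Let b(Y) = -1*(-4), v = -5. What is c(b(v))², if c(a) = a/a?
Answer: 1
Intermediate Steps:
b(Y) = 4
c(a) = 1
c(b(v))² = 1² = 1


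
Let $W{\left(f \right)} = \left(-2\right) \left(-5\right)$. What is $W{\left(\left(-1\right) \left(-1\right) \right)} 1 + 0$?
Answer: $10$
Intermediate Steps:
$W{\left(f \right)} = 10$
$W{\left(\left(-1\right) \left(-1\right) \right)} 1 + 0 = 10 \cdot 1 + 0 = 10 + 0 = 10$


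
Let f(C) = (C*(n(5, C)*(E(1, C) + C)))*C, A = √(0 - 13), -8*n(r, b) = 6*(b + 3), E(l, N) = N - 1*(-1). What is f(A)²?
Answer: -41067/4 - 244881*I*√13/8 ≈ -10267.0 - 1.1037e+5*I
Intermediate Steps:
E(l, N) = 1 + N (E(l, N) = N + 1 = 1 + N)
n(r, b) = -9/4 - 3*b/4 (n(r, b) = -3*(b + 3)/4 = -3*(3 + b)/4 = -(18 + 6*b)/8 = -9/4 - 3*b/4)
A = I*√13 (A = √(-13) = I*√13 ≈ 3.6056*I)
f(C) = C²*(1 + 2*C)*(-9/4 - 3*C/4) (f(C) = (C*((-9/4 - 3*C/4)*((1 + C) + C)))*C = (C*((-9/4 - 3*C/4)*(1 + 2*C)))*C = (C*((1 + 2*C)*(-9/4 - 3*C/4)))*C = (C*(1 + 2*C)*(-9/4 - 3*C/4))*C = C²*(1 + 2*C)*(-9/4 - 3*C/4))
f(A)² = (-3*(I*√13)²*(1 + 2*(I*√13))*(3 + I*√13)/4)² = (-¾*(-13)*(1 + 2*I*√13)*(3 + I*√13))² = (39*(1 + 2*I*√13)*(3 + I*√13)/4)² = 1521*(1 + 2*I*√13)²*(3 + I*√13)²/16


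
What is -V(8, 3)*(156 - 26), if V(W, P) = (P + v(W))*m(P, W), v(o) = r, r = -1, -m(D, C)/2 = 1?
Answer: 520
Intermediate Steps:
m(D, C) = -2 (m(D, C) = -2*1 = -2)
v(o) = -1
V(W, P) = 2 - 2*P (V(W, P) = (P - 1)*(-2) = (-1 + P)*(-2) = 2 - 2*P)
-V(8, 3)*(156 - 26) = -(2 - 2*3)*(156 - 26) = -(2 - 6)*130 = -(-4)*130 = -1*(-520) = 520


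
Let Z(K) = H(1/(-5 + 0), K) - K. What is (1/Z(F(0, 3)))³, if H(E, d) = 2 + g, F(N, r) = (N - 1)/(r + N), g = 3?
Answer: 27/4096 ≈ 0.0065918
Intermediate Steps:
F(N, r) = (-1 + N)/(N + r)
H(E, d) = 5 (H(E, d) = 2 + 3 = 5)
Z(K) = 5 - K
(1/Z(F(0, 3)))³ = (1/(5 - (-1 + 0)/(0 + 3)))³ = (1/(5 - (-1)/3))³ = (1/(5 - 1*(-⅓)))³ = (1/(5 + ⅓))³ = (1/(16/3))³ = (3/16)³ = 27/4096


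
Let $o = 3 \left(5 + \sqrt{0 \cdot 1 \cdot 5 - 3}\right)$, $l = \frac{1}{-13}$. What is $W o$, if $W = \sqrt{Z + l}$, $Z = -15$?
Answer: $- \frac{42 \sqrt{39}}{13} + \frac{210 i \sqrt{13}}{13} \approx -20.176 + 58.244 i$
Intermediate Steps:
$l = - \frac{1}{13} \approx -0.076923$
$o = 15 + 3 i \sqrt{3}$ ($o = 3 \left(5 + \sqrt{0 \cdot 5 - 3}\right) = 3 \left(5 + \sqrt{0 - 3}\right) = 3 \left(5 + \sqrt{-3}\right) = 3 \left(5 + i \sqrt{3}\right) = 15 + 3 i \sqrt{3} \approx 15.0 + 5.1962 i$)
$W = \frac{14 i \sqrt{13}}{13}$ ($W = \sqrt{-15 - \frac{1}{13}} = \sqrt{- \frac{196}{13}} = \frac{14 i \sqrt{13}}{13} \approx 3.8829 i$)
$W o = \frac{14 i \sqrt{13}}{13} \left(15 + 3 i \sqrt{3}\right) = \frac{14 i \sqrt{13} \left(15 + 3 i \sqrt{3}\right)}{13}$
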